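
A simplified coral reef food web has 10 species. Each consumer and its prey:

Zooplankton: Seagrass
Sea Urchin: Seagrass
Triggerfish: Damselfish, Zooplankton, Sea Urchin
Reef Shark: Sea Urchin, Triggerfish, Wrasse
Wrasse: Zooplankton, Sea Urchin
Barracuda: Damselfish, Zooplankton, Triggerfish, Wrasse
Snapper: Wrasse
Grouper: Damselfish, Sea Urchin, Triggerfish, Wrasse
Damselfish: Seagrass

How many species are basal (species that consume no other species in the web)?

Basal species (no prey listed): Seagrass.
Count: 1.

1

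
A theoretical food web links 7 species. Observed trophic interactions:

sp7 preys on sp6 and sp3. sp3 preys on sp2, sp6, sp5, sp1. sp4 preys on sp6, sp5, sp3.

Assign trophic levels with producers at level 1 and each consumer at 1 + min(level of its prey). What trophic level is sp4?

Trophic level 2

sp5 is a producer → level 1.
sp4 eats sp5 → level 2.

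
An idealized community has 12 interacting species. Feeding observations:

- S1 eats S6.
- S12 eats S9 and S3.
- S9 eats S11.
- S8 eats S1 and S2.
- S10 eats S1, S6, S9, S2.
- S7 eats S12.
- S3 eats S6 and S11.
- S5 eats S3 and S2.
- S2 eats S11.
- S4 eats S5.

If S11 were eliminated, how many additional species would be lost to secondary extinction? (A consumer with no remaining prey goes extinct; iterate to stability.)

2

Remove S11.
Round 1: S9 (all prey gone), S2 (all prey gone) → extinct.
No further losses. Total secondary extinctions: 2.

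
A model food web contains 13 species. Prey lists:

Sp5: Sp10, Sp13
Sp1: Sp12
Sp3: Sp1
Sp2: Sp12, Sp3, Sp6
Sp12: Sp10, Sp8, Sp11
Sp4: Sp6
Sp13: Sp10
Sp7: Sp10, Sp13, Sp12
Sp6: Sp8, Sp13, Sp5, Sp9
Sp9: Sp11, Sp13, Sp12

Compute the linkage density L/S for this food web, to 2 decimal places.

There are L = 22 links among S = 13 species.
L/S = 22/13 = 1.6923 ≈ 1.69.

L/S = 1.69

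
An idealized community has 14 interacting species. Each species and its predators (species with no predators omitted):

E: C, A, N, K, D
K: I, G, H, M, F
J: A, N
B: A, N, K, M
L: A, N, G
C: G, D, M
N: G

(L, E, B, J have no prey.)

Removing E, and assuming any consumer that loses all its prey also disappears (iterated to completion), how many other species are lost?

Remove E.
Round 1: C (all prey gone) → extinct.
Round 2: D (all prey gone) → extinct.
No further losses. Total secondary extinctions: 2.

2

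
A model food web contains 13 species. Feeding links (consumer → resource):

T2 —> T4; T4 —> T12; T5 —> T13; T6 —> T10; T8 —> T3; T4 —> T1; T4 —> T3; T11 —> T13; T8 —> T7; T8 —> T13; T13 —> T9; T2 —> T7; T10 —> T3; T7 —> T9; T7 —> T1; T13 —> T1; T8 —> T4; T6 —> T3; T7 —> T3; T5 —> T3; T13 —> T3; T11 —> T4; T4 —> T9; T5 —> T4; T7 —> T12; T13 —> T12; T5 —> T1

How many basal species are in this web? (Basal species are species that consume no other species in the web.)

Basal species (no prey listed): T9, T1, T12, T3.
Count: 4.

4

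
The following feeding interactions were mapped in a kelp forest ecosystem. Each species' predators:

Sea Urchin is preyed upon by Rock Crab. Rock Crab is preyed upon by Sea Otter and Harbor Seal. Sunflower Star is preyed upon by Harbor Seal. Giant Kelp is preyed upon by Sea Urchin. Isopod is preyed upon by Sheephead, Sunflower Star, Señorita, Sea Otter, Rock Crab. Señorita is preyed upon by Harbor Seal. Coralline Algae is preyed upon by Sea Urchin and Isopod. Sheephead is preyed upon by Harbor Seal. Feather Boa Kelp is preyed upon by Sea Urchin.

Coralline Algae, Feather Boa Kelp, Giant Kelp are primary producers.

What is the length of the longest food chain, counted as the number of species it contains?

4 species

One longest chain: Coralline Algae → Isopod → Sheephead → Harbor Seal.
It has 4 species and 3 links.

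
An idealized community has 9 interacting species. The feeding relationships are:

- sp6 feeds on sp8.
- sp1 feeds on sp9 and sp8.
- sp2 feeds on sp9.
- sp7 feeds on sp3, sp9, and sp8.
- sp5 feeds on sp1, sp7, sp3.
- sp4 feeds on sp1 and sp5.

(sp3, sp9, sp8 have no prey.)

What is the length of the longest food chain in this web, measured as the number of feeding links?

One longest chain: sp9 → sp1 → sp5 → sp4.
It has 4 species and 3 links.

3 links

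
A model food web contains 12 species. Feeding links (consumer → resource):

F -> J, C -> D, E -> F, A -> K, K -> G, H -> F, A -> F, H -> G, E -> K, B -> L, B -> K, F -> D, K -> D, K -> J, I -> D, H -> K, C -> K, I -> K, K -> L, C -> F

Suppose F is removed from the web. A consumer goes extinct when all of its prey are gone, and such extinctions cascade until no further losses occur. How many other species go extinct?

Remove F.
Every predator of it retains at least one other prey: E still has K; A still has K; C still has D, K; H still has G, K.
No consumer loses all prey, so no secondary extinctions occur.

0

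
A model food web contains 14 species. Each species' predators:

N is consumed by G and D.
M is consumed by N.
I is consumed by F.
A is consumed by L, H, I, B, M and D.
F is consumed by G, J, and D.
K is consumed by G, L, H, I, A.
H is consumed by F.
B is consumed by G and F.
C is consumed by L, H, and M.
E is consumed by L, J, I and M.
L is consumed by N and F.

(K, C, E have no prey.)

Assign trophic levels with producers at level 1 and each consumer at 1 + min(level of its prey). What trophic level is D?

K is a producer → level 1.
A eats K → level 2.
D eats A → level 3.
No prey of D is below level 2, so 3 is the minimum.

Trophic level 3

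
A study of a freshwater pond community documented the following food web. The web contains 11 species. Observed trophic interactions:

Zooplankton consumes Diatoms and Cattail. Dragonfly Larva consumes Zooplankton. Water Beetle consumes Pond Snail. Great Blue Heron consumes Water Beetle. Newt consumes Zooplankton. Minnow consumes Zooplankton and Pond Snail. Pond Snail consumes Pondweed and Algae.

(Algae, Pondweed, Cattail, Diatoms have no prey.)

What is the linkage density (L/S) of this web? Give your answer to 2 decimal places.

There are L = 10 links among S = 11 species.
L/S = 10/11 = 0.9091 ≈ 0.91.

L/S = 0.91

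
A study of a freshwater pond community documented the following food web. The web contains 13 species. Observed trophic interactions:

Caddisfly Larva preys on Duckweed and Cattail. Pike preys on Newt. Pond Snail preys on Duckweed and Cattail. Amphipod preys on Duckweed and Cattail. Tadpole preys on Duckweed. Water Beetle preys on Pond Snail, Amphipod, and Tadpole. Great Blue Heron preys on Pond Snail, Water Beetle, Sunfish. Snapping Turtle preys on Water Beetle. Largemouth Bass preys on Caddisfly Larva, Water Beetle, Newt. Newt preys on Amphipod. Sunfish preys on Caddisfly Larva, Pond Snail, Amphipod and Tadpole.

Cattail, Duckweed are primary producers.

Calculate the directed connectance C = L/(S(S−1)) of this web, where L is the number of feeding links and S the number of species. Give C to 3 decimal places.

The web has S = 13 species and L = 23 feeding links.
C = L / (S(S−1)) = 23 / 156 = 0.1474 ≈ 0.147.

C = 0.147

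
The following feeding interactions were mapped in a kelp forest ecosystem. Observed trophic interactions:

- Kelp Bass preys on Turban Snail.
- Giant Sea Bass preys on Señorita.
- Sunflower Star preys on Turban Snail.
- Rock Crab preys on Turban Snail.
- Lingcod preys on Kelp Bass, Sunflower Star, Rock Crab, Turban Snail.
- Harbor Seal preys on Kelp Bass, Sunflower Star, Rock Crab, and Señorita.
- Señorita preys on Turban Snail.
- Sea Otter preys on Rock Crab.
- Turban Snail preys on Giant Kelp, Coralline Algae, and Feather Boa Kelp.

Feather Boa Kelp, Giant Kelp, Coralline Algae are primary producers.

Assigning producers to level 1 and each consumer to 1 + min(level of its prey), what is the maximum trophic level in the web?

4

Producers (level 1): Feather Boa Kelp, Giant Kelp, Coralline Algae.
Following each consumer down to its lowest-level prey: Feather Boa Kelp → Turban Snail → Señorita → Giant Sea Bass (levels 1 through 4).
All prey of Giant Sea Bass (Señorita 3) are at level 3 or above, so Giant Sea Bass is at level 1 + 3 = 4.
Every consumer has at least one prey at level 3 or below, so none exceeds level 4.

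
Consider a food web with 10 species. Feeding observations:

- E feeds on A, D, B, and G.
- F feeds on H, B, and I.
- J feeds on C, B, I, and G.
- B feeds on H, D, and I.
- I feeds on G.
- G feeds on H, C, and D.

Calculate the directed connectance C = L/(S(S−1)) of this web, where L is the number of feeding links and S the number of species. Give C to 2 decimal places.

The web has S = 10 species and L = 18 feeding links.
C = L / (S(S−1)) = 18 / 90 = 0.2000 ≈ 0.20.

C = 0.20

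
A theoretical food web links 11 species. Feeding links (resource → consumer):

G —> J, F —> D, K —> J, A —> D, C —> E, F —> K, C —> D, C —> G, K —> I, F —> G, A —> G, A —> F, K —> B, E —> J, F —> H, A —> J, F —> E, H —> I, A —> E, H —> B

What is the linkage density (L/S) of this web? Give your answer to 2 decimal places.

L/S = 1.82

There are L = 20 links among S = 11 species.
L/S = 20/11 = 1.8182 ≈ 1.82.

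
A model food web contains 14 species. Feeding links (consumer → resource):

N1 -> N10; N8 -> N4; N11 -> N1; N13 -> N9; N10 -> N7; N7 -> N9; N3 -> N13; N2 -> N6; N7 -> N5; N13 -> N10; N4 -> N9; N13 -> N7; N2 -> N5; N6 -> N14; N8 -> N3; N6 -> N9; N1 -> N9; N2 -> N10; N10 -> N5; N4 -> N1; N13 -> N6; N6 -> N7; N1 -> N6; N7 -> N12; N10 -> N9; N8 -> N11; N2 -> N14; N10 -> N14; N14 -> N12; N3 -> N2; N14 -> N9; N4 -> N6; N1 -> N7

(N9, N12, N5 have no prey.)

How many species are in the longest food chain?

One longest chain: N9 → N7 → N10 → N1 → N4 → N8.
It has 6 species and 5 links.

6 species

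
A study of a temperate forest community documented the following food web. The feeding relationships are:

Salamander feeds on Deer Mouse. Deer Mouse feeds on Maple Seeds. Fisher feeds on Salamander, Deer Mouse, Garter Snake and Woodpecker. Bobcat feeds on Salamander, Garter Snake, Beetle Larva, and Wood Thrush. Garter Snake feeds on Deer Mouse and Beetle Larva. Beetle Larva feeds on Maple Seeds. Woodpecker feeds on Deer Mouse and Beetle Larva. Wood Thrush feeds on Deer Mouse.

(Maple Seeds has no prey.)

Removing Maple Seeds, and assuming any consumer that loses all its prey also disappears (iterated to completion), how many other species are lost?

8

Remove Maple Seeds.
Round 1: Beetle Larva (all prey gone), Deer Mouse (all prey gone) → extinct.
Round 2: Garter Snake (all prey gone), Woodpecker (all prey gone), Wood Thrush (all prey gone), Salamander (all prey gone) → extinct.
Round 3: Fisher (all prey gone), Bobcat (all prey gone) → extinct.
No further losses. Total secondary extinctions: 8.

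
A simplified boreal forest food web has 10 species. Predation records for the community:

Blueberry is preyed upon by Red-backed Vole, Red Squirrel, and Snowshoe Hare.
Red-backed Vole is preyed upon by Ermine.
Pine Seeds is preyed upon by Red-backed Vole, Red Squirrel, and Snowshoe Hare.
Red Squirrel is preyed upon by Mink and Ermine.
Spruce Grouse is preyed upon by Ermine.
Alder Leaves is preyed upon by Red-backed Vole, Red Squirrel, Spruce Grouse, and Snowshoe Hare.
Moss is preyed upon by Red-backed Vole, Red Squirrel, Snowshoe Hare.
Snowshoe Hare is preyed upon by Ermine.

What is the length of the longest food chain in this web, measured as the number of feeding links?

2 links

One longest chain: Pine Seeds → Red Squirrel → Mink.
It has 3 species and 2 links.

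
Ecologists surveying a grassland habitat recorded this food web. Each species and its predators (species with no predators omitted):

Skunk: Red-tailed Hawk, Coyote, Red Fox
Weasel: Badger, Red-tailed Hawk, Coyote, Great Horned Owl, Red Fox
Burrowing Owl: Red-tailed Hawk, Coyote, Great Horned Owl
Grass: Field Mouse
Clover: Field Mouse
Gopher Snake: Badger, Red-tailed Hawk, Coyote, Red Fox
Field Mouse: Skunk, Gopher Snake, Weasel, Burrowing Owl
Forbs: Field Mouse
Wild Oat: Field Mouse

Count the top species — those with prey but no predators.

5

Top species (has prey, but nothing eats it): Badger, Red-tailed Hawk, Coyote, Great Horned Owl, Red Fox.
Count: 5.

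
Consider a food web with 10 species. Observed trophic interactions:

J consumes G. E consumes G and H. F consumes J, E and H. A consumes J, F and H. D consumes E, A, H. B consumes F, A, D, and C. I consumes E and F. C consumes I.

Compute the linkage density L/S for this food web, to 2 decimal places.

L/S = 1.90

There are L = 19 links among S = 10 species.
L/S = 19/10 = 1.9000 ≈ 1.90.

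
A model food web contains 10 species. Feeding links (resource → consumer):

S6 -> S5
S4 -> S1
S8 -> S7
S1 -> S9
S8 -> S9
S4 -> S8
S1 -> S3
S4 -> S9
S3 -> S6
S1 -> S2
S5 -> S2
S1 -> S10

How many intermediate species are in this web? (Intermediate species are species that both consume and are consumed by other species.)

5

Intermediate species (has both prey and predators): S8, S1, S3, S6, S5.
Count: 5.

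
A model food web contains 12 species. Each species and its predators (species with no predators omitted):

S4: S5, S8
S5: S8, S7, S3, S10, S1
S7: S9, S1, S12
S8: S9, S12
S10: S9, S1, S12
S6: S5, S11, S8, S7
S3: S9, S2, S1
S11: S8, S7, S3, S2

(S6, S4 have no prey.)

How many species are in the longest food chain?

One longest chain: S6 → S5 → S8 → S9.
It has 4 species and 3 links.

4 species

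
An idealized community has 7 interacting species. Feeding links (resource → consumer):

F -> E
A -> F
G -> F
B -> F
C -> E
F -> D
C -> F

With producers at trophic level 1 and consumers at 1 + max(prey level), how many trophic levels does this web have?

3

Producers (level 1): G, C, B, A.
G → F → D gives D level 3.
No species has a prey at level 3, so no species reaches level 4.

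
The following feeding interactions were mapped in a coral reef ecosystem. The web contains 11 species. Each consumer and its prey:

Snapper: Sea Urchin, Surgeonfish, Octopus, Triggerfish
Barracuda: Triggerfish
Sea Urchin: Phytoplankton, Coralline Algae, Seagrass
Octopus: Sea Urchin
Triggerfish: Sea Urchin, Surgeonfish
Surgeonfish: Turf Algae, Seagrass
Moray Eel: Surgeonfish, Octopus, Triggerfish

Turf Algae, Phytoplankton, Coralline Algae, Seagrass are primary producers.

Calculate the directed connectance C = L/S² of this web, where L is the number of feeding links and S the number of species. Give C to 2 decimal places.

The web has S = 11 species and L = 16 feeding links.
C = L / S² = 16 / 121 = 0.1322 ≈ 0.13.

C = 0.13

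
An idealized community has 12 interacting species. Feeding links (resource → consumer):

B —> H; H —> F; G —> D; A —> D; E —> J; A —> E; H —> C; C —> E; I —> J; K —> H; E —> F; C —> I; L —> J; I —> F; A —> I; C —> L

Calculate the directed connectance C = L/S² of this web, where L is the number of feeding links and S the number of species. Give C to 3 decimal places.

The web has S = 12 species and L = 16 feeding links.
C = L / S² = 16 / 144 = 0.1111 ≈ 0.111.

C = 0.111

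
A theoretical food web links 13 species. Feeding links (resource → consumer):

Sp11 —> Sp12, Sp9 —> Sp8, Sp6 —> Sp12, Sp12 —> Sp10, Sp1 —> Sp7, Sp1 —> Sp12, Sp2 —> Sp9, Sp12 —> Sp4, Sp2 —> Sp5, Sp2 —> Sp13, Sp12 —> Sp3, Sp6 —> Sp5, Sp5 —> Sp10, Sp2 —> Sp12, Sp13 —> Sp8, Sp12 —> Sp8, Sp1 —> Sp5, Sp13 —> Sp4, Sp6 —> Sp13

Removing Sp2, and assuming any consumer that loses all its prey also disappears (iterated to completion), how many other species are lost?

1

Remove Sp2.
Round 1: Sp9 (all prey gone) → extinct.
No further losses. Total secondary extinctions: 1.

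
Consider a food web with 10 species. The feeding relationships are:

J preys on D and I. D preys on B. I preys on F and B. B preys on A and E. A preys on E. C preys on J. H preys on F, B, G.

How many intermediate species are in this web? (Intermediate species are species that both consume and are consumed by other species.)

Intermediate species (has both prey and predators): A, B, I, D, J.
Count: 5.

5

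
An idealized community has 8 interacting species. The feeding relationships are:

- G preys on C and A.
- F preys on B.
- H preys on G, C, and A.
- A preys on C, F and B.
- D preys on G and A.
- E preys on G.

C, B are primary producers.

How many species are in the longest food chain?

One longest chain: B → F → A → G → H.
It has 5 species and 4 links.

5 species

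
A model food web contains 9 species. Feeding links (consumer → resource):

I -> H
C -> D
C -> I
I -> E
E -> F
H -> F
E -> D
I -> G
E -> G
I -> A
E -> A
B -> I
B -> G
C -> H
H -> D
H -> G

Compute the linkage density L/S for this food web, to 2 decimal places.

There are L = 16 links among S = 9 species.
L/S = 16/9 = 1.7778 ≈ 1.78.

L/S = 1.78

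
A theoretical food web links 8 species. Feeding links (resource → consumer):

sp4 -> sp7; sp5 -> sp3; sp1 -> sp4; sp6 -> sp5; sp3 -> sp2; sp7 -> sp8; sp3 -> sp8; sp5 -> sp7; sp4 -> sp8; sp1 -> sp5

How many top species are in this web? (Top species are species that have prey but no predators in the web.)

Top species (has prey, but nothing eats it): sp2, sp8.
Count: 2.

2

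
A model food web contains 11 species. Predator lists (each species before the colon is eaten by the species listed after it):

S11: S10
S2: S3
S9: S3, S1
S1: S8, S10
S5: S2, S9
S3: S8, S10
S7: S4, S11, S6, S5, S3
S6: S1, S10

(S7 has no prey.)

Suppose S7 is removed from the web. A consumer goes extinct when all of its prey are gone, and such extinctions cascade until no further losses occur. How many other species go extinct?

10

Remove S7.
Round 1: S4 (all prey gone), S11 (all prey gone), S6 (all prey gone), S5 (all prey gone) → extinct.
Round 2: S2 (all prey gone), S9 (all prey gone) → extinct.
Round 3: S3 (all prey gone), S1 (all prey gone) → extinct.
Round 4: S8 (all prey gone), S10 (all prey gone) → extinct.
No further losses. Total secondary extinctions: 10.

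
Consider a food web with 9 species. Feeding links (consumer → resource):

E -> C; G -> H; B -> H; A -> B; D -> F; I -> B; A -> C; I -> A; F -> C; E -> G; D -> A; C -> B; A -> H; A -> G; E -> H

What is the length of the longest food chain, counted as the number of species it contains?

5 species

One longest chain: H → B → C → A → I.
It has 5 species and 4 links.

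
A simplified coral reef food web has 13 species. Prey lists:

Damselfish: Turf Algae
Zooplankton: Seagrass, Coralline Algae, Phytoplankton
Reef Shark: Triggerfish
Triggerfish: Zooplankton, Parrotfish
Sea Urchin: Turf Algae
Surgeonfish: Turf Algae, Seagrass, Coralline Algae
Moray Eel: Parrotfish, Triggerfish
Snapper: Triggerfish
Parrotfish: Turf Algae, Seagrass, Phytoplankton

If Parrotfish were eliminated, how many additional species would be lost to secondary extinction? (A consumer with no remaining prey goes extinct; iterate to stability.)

Remove Parrotfish.
Every predator of it retains at least one other prey: Triggerfish still has Zooplankton; Moray Eel still has Triggerfish.
No consumer loses all prey, so no secondary extinctions occur.

0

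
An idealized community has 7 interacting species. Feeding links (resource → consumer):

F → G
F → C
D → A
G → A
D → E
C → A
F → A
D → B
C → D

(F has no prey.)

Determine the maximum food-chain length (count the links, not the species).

One longest chain: F → C → D → B.
It has 4 species and 3 links.

3 links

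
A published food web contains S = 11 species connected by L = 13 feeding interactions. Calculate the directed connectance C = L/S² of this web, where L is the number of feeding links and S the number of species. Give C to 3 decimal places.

The web has S = 11 species and L = 13 feeding links.
C = L / S² = 13 / 121 = 0.1074 ≈ 0.107.

C = 0.107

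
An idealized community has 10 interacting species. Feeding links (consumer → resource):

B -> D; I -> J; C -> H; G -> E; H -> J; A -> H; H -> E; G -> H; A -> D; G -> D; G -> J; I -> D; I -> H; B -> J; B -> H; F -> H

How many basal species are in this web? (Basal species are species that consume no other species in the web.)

Basal species (no prey listed): J, D, E.
Count: 3.

3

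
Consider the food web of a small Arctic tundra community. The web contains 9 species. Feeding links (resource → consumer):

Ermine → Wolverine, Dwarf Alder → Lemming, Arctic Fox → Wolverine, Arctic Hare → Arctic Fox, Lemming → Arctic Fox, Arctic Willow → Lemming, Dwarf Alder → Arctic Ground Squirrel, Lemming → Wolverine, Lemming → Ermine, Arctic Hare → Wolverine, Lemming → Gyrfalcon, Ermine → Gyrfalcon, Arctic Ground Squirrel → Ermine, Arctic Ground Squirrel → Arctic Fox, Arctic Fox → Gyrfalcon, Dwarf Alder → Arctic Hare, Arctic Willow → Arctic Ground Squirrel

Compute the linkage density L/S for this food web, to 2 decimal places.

There are L = 17 links among S = 9 species.
L/S = 17/9 = 1.8889 ≈ 1.89.

L/S = 1.89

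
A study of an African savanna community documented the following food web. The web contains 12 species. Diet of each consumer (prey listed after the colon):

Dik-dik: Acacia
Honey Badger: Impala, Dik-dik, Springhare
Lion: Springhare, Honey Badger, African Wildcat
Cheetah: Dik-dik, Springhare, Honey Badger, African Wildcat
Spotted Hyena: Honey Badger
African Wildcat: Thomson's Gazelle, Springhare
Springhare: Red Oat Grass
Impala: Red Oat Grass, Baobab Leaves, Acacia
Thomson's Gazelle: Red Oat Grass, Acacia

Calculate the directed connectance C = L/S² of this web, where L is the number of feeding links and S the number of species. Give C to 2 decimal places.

The web has S = 12 species and L = 20 feeding links.
C = L / S² = 20 / 144 = 0.1389 ≈ 0.14.

C = 0.14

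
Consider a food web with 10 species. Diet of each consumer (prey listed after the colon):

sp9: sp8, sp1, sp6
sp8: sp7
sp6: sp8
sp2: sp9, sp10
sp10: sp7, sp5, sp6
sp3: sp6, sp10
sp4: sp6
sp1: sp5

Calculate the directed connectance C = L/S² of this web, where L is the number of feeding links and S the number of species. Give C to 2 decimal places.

The web has S = 10 species and L = 14 feeding links.
C = L / S² = 14 / 100 = 0.1400 ≈ 0.14.

C = 0.14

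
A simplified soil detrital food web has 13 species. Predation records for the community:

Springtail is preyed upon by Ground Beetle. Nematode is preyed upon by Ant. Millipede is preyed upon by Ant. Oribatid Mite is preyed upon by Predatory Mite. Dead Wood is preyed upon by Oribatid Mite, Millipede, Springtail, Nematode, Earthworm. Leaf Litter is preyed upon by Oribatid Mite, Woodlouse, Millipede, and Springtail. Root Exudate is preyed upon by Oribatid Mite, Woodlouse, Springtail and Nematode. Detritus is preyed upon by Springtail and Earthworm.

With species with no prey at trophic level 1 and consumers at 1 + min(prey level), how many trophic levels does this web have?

3

Basal resources (level 1): Detritus, Root Exudate, Leaf Litter, Dead Wood.
Following each consumer down to its lowest-level prey: Root Exudate → Nematode → Ant (levels 1 through 3).
All prey of Ant (Nematode 2, Millipede 2) are at level 2 or above, so Ant is at level 1 + 2 = 3.
Every consumer has at least one prey at level 2 or below, so none exceeds level 3.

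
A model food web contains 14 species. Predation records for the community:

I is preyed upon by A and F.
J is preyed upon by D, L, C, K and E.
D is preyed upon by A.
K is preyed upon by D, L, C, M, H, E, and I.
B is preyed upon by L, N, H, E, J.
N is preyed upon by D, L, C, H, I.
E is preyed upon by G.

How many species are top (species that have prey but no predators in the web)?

7

Top species (has prey, but nothing eats it): C, H, M, L, A, F, G.
Count: 7.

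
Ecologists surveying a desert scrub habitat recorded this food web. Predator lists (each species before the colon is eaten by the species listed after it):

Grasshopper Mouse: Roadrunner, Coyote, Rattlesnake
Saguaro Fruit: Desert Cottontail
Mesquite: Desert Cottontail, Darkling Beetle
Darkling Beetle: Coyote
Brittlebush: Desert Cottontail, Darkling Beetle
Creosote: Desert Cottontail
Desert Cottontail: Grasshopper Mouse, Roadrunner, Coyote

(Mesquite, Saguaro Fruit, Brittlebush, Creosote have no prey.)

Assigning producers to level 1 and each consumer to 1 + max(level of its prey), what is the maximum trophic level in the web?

Producers (level 1): Mesquite, Saguaro Fruit, Brittlebush, Creosote.
Mesquite → Desert Cottontail → Grasshopper Mouse → Coyote gives Coyote level 4.
No species has a prey at level 4, so no species reaches level 5.

4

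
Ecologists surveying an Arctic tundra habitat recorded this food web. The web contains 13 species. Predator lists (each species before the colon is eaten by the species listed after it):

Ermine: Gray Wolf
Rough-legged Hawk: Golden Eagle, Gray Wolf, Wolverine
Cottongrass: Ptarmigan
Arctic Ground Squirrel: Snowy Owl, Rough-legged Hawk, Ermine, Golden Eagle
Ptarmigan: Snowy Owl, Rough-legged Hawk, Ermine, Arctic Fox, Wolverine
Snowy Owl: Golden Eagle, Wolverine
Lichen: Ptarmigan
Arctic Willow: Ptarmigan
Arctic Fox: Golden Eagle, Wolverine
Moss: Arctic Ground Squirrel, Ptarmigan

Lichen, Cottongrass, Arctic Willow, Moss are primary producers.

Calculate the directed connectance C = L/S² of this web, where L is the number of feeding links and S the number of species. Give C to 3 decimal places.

C = 0.130

The web has S = 13 species and L = 22 feeding links.
C = L / S² = 22 / 169 = 0.1302 ≈ 0.130.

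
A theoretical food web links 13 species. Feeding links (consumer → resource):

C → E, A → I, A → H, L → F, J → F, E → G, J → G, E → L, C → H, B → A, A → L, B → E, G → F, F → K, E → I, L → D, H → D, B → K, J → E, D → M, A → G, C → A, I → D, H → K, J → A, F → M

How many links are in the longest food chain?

One longest chain: M → D → L → E → J.
It has 5 species and 4 links.

4 links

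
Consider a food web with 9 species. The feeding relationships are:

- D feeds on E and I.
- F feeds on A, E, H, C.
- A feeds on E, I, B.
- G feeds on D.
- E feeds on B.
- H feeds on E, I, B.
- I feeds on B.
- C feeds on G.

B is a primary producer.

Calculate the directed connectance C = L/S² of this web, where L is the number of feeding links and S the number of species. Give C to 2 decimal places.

C = 0.20

The web has S = 9 species and L = 16 feeding links.
C = L / S² = 16 / 81 = 0.1975 ≈ 0.20.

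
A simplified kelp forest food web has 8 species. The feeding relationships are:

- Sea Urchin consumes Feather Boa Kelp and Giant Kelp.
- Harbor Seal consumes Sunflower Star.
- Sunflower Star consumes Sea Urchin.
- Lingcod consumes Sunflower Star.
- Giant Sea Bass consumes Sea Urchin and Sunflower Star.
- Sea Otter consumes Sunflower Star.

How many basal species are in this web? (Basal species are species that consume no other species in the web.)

Basal species (no prey listed): Giant Kelp, Feather Boa Kelp.
Count: 2.

2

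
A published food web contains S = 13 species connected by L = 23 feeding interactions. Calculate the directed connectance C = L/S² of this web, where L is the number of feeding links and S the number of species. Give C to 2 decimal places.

The web has S = 13 species and L = 23 feeding links.
C = L / S² = 23 / 169 = 0.1361 ≈ 0.14.

C = 0.14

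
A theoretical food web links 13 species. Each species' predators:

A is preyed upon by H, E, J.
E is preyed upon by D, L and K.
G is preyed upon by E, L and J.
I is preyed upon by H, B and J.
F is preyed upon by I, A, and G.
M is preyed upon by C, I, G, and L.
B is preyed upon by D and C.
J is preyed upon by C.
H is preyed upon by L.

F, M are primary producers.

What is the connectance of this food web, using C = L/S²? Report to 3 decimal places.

The web has S = 13 species and L = 23 feeding links.
C = L / S² = 23 / 169 = 0.1361 ≈ 0.136.

C = 0.136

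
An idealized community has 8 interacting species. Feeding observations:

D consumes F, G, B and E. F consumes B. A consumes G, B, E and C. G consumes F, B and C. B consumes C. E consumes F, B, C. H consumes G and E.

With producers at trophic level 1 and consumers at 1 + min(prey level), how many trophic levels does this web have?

3

Producers (level 1): C.
Following each consumer down to its lowest-level prey: C → B → F (levels 1 through 3).
All prey of F (B 2) are at level 2 or above, so F is at level 1 + 2 = 3.
Every consumer has at least one prey at level 2 or below, so none exceeds level 3.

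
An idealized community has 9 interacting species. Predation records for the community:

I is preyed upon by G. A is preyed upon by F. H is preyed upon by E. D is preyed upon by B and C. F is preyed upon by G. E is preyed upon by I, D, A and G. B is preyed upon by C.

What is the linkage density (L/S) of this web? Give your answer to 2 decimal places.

L/S = 1.22

There are L = 11 links among S = 9 species.
L/S = 11/9 = 1.2222 ≈ 1.22.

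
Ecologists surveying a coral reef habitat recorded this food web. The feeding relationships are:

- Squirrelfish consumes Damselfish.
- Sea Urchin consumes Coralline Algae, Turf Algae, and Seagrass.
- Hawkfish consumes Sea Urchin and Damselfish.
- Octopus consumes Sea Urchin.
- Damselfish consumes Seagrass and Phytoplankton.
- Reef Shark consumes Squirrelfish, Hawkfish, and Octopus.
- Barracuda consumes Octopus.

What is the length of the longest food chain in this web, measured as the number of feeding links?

3 links

One longest chain: Phytoplankton → Damselfish → Squirrelfish → Reef Shark.
It has 4 species and 3 links.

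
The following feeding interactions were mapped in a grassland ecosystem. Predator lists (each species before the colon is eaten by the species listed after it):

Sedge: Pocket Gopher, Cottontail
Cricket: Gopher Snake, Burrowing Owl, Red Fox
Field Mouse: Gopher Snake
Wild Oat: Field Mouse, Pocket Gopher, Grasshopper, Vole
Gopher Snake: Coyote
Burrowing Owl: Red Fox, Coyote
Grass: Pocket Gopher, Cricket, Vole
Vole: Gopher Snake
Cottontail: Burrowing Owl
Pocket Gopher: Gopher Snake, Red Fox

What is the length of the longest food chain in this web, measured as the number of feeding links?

3 links

One longest chain: Sedge → Cottontail → Burrowing Owl → Red Fox.
It has 4 species and 3 links.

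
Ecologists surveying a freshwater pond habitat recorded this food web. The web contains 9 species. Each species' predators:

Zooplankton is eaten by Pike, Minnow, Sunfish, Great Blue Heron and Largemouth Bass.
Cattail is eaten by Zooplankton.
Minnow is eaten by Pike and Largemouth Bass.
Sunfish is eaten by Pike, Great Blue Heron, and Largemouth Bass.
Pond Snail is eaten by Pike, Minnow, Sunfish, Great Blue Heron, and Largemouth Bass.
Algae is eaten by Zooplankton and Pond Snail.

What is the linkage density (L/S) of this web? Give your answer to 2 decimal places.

L/S = 2.00

There are L = 18 links among S = 9 species.
L/S = 18/9 = 2.0000 ≈ 2.00.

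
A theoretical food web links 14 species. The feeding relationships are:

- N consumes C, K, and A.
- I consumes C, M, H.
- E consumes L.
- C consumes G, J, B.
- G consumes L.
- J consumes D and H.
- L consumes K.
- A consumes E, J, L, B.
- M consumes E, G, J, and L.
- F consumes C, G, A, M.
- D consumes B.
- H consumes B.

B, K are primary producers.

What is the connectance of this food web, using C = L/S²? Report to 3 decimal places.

C = 0.143

The web has S = 14 species and L = 28 feeding links.
C = L / S² = 28 / 196 = 0.1429 ≈ 0.143.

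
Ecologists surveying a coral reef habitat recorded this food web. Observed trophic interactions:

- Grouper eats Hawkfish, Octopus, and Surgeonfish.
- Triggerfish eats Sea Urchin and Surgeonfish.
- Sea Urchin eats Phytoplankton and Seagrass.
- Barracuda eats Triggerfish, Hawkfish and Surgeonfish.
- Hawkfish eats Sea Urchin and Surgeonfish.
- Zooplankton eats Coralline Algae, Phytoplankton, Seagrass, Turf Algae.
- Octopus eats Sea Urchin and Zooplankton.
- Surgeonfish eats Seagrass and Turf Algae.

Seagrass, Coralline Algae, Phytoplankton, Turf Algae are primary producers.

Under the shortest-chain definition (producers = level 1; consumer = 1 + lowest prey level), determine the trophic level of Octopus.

Trophic level 3

Seagrass is a producer → level 1.
Sea Urchin eats Seagrass → level 2.
Octopus eats Sea Urchin → level 3.
No prey of Octopus is below level 2, so 3 is the minimum.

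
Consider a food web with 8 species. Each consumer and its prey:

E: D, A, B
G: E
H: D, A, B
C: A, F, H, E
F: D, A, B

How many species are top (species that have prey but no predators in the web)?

2

Top species (has prey, but nothing eats it): C, G.
Count: 2.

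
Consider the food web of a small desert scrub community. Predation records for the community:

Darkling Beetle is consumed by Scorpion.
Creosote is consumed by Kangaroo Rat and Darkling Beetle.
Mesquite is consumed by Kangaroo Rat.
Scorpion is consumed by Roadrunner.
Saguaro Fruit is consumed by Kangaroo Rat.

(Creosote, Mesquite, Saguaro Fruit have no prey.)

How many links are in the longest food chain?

3 links

One longest chain: Creosote → Darkling Beetle → Scorpion → Roadrunner.
It has 4 species and 3 links.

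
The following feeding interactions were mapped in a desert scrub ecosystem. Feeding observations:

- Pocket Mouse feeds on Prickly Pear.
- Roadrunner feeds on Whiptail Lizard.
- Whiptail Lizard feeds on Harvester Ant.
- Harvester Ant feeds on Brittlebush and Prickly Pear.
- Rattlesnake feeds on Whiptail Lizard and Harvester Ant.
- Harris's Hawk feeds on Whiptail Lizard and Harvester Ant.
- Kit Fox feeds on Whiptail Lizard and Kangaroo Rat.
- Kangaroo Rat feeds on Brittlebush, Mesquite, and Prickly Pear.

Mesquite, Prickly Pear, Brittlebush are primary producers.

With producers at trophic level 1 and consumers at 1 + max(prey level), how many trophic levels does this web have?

4

Producers (level 1): Mesquite, Prickly Pear, Brittlebush.
Prickly Pear → Harvester Ant → Whiptail Lizard → Rattlesnake gives Rattlesnake level 4.
No species has a prey at level 4, so no species reaches level 5.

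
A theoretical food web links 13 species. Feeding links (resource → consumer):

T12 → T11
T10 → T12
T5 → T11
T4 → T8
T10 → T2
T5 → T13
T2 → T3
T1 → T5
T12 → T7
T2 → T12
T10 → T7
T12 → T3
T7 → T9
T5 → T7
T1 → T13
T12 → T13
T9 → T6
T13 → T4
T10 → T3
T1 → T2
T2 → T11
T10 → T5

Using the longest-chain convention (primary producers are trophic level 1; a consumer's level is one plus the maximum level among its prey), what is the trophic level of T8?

Trophic level 6

T10 is a producer → level 1.
T2 eats T10 (level 1); other prey at levels: T1 1 → level 2.
T12 eats T2 (level 2); other prey at levels: T10 1 → level 3.
T13 eats T12 (level 3); other prey at levels: T1 1, T5 2 → level 4.
T4 eats T13 → level 5.
T8 eats T4 → level 6.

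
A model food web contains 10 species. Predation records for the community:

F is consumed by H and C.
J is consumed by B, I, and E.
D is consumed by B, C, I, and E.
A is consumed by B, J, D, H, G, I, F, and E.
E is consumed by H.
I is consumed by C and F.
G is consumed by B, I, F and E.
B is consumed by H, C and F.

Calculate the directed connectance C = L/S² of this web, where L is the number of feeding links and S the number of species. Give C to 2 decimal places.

C = 0.27

The web has S = 10 species and L = 27 feeding links.
C = L / S² = 27 / 100 = 0.2700 ≈ 0.27.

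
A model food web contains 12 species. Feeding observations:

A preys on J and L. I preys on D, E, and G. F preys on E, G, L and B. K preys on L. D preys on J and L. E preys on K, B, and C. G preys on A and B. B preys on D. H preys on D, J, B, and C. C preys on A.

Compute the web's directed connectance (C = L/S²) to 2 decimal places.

The web has S = 12 species and L = 23 feeding links.
C = L / S² = 23 / 144 = 0.1597 ≈ 0.16.

C = 0.16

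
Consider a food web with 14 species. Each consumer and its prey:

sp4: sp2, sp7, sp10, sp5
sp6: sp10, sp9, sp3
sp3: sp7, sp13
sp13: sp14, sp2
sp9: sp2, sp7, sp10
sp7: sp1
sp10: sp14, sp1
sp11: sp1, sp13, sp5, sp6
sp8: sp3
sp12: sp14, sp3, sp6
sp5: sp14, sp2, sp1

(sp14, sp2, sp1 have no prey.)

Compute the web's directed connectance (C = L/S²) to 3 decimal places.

The web has S = 14 species and L = 28 feeding links.
C = L / S² = 28 / 196 = 0.1429 ≈ 0.143.

C = 0.143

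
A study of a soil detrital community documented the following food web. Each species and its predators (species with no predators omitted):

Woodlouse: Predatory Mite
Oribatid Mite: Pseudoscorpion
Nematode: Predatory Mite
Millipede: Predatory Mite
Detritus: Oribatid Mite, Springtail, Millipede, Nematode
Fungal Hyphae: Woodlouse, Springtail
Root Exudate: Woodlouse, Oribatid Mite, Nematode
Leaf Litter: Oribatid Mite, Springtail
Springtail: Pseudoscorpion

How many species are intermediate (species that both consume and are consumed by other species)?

Intermediate species (has both prey and predators): Woodlouse, Oribatid Mite, Springtail, Millipede, Nematode.
Count: 5.

5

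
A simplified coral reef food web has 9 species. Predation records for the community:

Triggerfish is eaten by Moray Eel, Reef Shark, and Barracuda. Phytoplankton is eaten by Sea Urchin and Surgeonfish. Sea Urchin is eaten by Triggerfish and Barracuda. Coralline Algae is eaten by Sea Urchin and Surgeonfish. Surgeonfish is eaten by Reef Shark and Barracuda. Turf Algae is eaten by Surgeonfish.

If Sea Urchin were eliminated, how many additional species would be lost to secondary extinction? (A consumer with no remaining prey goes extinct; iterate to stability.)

Remove Sea Urchin.
Round 1: Triggerfish (all prey gone) → extinct.
Round 2: Moray Eel (all prey gone) → extinct.
No further losses. Total secondary extinctions: 2.

2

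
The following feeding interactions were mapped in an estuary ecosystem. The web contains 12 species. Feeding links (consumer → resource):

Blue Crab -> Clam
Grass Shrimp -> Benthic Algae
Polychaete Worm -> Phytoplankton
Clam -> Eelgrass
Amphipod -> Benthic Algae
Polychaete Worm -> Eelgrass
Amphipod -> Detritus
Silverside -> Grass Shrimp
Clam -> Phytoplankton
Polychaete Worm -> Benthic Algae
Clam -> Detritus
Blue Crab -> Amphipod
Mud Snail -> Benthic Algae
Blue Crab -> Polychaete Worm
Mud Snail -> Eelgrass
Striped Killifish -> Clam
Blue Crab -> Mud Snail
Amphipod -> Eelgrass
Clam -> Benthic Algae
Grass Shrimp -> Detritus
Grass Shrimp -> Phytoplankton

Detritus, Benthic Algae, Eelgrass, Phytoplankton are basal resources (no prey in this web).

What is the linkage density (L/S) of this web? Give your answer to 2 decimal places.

L/S = 1.75

There are L = 21 links among S = 12 species.
L/S = 21/12 = 1.7500 ≈ 1.75.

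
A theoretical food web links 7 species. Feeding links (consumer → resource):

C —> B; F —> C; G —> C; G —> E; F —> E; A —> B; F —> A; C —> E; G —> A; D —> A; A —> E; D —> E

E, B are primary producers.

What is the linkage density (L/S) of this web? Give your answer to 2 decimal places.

There are L = 12 links among S = 7 species.
L/S = 12/7 = 1.7143 ≈ 1.71.

L/S = 1.71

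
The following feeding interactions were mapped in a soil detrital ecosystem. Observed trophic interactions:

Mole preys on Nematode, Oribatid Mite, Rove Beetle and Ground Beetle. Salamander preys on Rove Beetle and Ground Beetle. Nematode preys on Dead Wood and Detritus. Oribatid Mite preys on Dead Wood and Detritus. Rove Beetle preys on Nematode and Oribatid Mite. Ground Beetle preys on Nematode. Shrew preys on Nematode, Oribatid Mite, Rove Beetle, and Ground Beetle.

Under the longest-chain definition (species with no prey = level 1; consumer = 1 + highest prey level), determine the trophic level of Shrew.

Dead Wood has no prey (basal) → level 1.
Oribatid Mite eats Dead Wood (level 1); other prey at levels: Detritus 1 → level 2.
Rove Beetle eats Oribatid Mite (level 2); other prey at levels: Nematode 2 → level 3.
Shrew eats Rove Beetle (level 3); other prey at levels: Oribatid Mite 2, Nematode 2, Ground Beetle 3 → level 4.

Trophic level 4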